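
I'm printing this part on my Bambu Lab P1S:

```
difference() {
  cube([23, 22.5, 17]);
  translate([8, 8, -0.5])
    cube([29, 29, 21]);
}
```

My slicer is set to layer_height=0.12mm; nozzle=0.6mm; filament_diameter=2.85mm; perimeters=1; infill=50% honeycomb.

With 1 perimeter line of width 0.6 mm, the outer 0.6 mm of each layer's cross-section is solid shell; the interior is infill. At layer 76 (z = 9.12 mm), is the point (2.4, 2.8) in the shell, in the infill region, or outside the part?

At z = 9.12 mm: the 23×22.5 cube contributes its full rectangle; the cube at (8, 8) is present — its section is the full 29×29 rectangle; Taking the first minus the rest: starting from the 23×22.5 cube, the 29×29 cube at (8, 8) partially overlaps it — only the 217.50 mm² overlap (of its 841.00 mm²) is removed, clipping the outline — 1 connected region. Overall, the cross-section is a single solid region. The nearest boundary edge runs (0.00, 0.00)→(0.00, 22.50); distance from the point to it = 2.40 mm. The point is inside the cross-section and 2.40 mm from the nearest boundary — more than the 0.6 mm shell width (1 × 0.6), so it's in the infill interior.

infill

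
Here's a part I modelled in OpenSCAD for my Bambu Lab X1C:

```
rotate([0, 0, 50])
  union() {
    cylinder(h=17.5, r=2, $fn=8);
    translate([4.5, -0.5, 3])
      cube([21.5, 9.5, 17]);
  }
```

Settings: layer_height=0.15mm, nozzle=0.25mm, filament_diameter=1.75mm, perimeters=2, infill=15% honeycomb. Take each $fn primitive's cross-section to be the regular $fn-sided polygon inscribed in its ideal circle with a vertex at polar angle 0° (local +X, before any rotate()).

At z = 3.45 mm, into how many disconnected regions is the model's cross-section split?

2

At z = 3.45 mm: the cylinder: section is a regular 8-gon, circumradius r=2; the cube at (4.5, -0.5) is present — its section is the full 21.5×9.5 rectangle; Merging all regions: the 2 present regions are separate (no shared area or edge), so areas and boundary lengths simply add and each stays a separate island — 2 connected regions; (rotated 50° about Z; rotation is an isometry so areas/perimeters/island counts are preserved). The result has 2 disconnected regions.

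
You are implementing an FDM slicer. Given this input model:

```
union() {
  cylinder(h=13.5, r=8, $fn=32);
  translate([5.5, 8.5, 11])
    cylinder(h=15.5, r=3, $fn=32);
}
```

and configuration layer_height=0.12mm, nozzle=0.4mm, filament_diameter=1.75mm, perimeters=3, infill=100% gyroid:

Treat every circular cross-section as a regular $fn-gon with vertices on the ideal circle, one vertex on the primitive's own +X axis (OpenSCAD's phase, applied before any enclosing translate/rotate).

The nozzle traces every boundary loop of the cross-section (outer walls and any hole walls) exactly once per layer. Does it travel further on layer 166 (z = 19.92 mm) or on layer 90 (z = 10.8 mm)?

Layer 166 (z = 19.92): the cylinder is not intersected at this z (z outside [0, 13.5]); the r=3 cylinder at (5.5, 8.5) contributes a regular 32-gon of circumradius 3 (perimeter = 2·32·3.000·sin(180°/32) = 18.82 mm); Taking the union: only the r=3 cylinder at (5.5, 8.5) is present, so the union is just that shape — boundary = 18.82 mm. So its perimeter = 18.82 mm. Layer 90 (z = 10.8): the r=8 cylinder contributes a regular 32-gon of circumradius 8 (perimeter = 2·32·8.000·sin(180°/32) = 50.18 mm); the cylinder at (5.5, 8.5) is not intersected at this z (z outside [11, 26.5]); Merging all regions: only the r=8 cylinder is present, so the union is just that shape — boundary = 50.18 mm. So its perimeter = 50.18 mm. Layer 90 is larger (50.18 vs 18.82 mm).

layer 90 (z = 10.8 mm)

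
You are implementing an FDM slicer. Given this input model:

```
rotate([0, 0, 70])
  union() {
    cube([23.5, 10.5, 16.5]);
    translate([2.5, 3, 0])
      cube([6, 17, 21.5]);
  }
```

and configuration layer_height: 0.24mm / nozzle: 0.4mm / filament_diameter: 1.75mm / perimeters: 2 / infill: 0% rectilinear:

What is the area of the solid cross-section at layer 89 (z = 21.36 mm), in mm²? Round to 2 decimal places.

102.00 mm²

At z = 21.36 mm: the cube does not reach this height (z outside [0, 16.5]); the cube at (2.5, 3) is present — its section is the full 6×17 rectangle (area 102.00 mm²); Combining (union): only the 6×17 cube at (2.5, 3) is present, so the union is just that shape — area = 102.00 mm²; (rotated 70° about Z; rotation is an isometry so areas/perimeters/island counts are preserved). Overall, the cross-section is a single solid region. Net area = 102.00 mm².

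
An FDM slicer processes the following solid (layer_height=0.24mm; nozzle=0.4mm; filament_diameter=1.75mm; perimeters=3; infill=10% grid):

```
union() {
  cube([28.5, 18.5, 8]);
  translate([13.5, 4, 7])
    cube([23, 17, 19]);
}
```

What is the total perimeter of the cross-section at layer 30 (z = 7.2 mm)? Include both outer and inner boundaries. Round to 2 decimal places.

At z = 7.2 mm: the 28.5×18.5 cube contributes its full rectangle (perimeter 94.00 mm); the 23×17 cube at (13.5, 4) contributes its full rectangle (perimeter 80.00 mm); Taking the union: the regions partially overlap (shared area 217.50 mm²), so the edge portions inside another operand are dropped and the merged outline is re-measured after clipping — boundary = 115.00 mm. Overall, the cross-section is a single solid region. Total boundary length (outer) = 115.00 mm.

115.00 mm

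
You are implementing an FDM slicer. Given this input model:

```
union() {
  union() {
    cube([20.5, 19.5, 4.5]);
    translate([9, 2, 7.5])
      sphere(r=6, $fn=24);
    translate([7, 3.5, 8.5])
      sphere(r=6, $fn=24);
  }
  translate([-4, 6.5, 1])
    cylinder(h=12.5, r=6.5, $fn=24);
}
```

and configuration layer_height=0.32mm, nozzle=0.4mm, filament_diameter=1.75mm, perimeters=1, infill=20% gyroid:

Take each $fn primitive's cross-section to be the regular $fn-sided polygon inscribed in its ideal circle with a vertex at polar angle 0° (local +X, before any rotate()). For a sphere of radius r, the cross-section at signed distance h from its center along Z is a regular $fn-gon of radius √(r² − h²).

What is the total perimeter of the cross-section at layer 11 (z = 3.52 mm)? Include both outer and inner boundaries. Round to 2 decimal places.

At z = 3.52 mm: the 20.5×19.5 cube contributes its full rectangle (perimeter 80.00 mm); the r=6 sphere at (9, 2) slices to a regular 24-gon of circumradius 4.490 (√(r²−h²) with h=3.98 from center) (perimeter = 2·24·4.490·sin(180°/24) = 28.13 mm); the r=6 sphere at (7, 3.5) contributes a regular 24-gon of circumradius √(6²−4.98²) = 3.347 (perimeter = 2·24·3.347·sin(180°/24) = 20.97 mm); Taking the union: the regions partially overlap (shared area 83.32 mm²), so the edge portions inside another operand are dropped and the merged outline is re-measured after clipping — boundary = 81.93 mm; the r=6.5 cylinder at (-4, 6.5) contributes a regular 24-gon of circumradius 6.5 (perimeter = 2·24·6.500·sin(180°/24) = 40.72 mm); Combining (union): the regions partially overlap (shared area 17.43 mm²), so the edge portions inside another operand are dropped and the merged outline is re-measured after clipping — boundary = 100.86 mm. Overall, the cross-section is a single solid region. Total boundary length (outer) = 100.86 mm.

100.86 mm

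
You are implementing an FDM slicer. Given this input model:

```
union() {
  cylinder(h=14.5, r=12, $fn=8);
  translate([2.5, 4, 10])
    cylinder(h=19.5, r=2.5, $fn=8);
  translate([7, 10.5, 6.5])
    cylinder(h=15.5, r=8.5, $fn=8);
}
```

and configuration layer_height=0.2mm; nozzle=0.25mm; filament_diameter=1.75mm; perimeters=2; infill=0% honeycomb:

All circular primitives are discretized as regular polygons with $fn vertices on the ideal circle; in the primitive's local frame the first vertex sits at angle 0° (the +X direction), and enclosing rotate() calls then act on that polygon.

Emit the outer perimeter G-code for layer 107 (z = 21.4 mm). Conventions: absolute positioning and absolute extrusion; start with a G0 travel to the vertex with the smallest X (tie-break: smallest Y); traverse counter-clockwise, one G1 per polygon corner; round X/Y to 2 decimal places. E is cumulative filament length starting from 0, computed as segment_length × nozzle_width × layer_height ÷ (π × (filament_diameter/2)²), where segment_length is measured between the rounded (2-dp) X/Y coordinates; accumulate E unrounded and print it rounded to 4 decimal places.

At z = 21.4 mm: the cylinder is absent (z outside [0, 14.5]); the r=2.5 cylinder at (2.5, 4) gives a regular 8-gon of circumradius 2.5 (constant along its height); the r=8.5 cylinder at (7, 10.5) gives a regular 8-gon of circumradius 8.5 (constant along its height); Merging all regions: the regions partially overlap (shared area 9.16 mm²), so overlapping operands fuse into one piece — 1 connected region. The outline is a single polygon with 13 vertices. Extrusion per mm of travel: 0.25 × 0.2 / (π × 0.875²) = 0.020788. Accumulating E over each segment gives final E = 1.1487.

G0 X-1.50 Y10.50 Z21.40
G1 X0.60 Y5.44 E0.1139
G1 X0.00 Y4.00 E0.1463
G1 X0.73 Y2.23 E0.1861
G1 X2.50 Y1.50 E0.2259
G1 X4.27 Y2.23 E0.2657
G1 X4.59 Y3.00 E0.2830
G1 X7.00 Y2.00 E0.3373
G1 X13.01 Y4.49 E0.4725
G1 X15.50 Y10.50 E0.6078
G1 X13.01 Y16.51 E0.7430
G1 X7.00 Y19.00 E0.8782
G1 X0.99 Y16.51 E1.0134
G1 X-1.50 Y10.50 E1.1487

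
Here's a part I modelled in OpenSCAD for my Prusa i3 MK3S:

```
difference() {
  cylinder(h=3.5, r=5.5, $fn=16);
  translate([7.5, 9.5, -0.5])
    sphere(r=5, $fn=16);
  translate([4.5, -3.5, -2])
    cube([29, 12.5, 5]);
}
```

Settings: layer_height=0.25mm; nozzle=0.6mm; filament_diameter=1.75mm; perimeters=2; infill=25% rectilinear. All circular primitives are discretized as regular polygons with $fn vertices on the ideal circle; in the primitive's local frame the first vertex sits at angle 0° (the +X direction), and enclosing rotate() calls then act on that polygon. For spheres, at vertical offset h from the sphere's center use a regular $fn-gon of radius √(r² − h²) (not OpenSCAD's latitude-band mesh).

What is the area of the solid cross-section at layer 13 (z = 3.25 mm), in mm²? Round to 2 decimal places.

At z = 3.25 mm: the r=5.5 cylinder gives a regular 16-gon of circumradius 5.5 (constant along its height) (area = (16/2)·5.500²·sin(360°/16) = 92.61 mm²); the r=5 sphere at (7.5, 9.5) slices to a regular 16-gon of circumradius 3.307 (√(r²−h²) with h=3.75 from center) (area = (16/2)·3.307²·sin(360°/16) = 33.48 mm²); the cube at (4.5, -3.5) is absent (z outside [-2, 3]); Taking the first minus the rest: starting from the r=5.5 cylinder (92.61 mm²), the r=5 sphere at (7.5, 9.5) misses the remaining region (no effect) — area = 92.61 mm². Overall, the cross-section is a single solid region. Net area = 92.61 mm².

92.61 mm²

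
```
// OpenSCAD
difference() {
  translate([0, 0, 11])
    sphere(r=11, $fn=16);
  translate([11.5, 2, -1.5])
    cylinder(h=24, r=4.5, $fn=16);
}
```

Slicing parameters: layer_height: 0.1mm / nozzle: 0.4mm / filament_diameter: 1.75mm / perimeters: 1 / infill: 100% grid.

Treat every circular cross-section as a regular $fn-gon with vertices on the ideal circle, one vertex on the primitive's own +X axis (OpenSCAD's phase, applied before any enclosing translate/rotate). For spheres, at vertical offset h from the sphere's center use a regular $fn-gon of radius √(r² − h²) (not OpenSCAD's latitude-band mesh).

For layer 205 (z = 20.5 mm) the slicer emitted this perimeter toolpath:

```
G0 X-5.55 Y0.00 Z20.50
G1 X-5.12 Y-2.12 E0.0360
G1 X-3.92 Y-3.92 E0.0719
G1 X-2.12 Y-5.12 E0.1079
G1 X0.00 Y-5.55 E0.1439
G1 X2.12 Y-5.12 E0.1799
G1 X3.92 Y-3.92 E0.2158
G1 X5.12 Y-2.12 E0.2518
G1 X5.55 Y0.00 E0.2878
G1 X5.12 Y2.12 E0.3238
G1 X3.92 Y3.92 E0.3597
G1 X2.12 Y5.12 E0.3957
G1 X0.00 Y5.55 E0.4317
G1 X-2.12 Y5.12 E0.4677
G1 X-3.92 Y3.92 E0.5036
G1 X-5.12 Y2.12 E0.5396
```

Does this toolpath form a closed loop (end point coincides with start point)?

no

Start point (G0): (-5.55, 0.00). End point (last G1): the path does not return to the start — open.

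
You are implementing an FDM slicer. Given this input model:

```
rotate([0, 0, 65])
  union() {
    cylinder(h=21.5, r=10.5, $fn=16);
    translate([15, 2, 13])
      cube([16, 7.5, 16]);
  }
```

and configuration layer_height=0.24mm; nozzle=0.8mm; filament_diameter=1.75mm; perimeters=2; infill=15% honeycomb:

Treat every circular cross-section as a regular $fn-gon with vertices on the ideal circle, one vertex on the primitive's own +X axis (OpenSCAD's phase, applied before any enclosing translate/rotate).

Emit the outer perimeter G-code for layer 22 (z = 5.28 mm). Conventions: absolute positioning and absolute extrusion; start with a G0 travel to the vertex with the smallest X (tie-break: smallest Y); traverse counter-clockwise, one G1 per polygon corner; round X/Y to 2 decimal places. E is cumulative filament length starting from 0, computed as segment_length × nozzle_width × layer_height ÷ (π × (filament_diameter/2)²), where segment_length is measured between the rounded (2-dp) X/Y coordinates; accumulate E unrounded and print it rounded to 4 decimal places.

At z = 5.28 mm: the r=10.5 cylinder contributes a regular 16-gon of circumradius 10.5; the cube at (15, 2) is not intersected at this z (z outside [13, 29]); Combining (union): only the r=10.5 cylinder is present, so the union is just that shape — 1 connected region; (rotated 65° about Z; rotation is an isometry so areas/perimeters/island counts are preserved). The outline is a single polygon with 16 vertices. Extrusion per mm of travel: 0.8 × 0.24 / (π × 0.875²) = 0.079824. Accumulating E over each segment gives final E = 5.2330.

G0 X-10.49 Y0.46 Z5.28
G1 X-9.87 Y-3.59 E0.3271
G1 X-7.74 Y-7.09 E0.6541
G1 X-4.44 Y-9.52 E0.9812
G1 X-0.46 Y-10.49 E1.3082
G1 X3.59 Y-9.87 E1.6353
G1 X7.09 Y-7.74 E1.9624
G1 X9.52 Y-4.44 E2.2895
G1 X10.49 Y-0.46 E2.6165
G1 X9.87 Y3.59 E2.9435
G1 X7.74 Y7.09 E3.2706
G1 X4.44 Y9.52 E3.5977
G1 X0.46 Y10.49 E3.9247
G1 X-3.59 Y9.87 E4.2518
G1 X-7.09 Y7.74 E4.5788
G1 X-9.52 Y4.44 E4.9060
G1 X-10.49 Y0.46 E5.2330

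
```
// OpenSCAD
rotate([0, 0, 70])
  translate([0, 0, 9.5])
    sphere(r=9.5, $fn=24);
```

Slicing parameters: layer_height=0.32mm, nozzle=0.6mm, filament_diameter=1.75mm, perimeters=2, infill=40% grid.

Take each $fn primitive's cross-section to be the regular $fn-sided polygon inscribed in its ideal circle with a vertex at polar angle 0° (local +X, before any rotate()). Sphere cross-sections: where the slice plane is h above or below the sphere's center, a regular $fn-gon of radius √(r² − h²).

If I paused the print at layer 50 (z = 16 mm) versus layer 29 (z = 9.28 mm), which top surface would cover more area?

Layer 50 (z = 16): the r=9.5 sphere contributes a regular 24-gon of circumradius √(9.5²−6.5²) = 6.928 (area = (24/2)·6.928²·sin(360°/24) = 149.08 mm²); (whole slice rotated 70° about Z — lengths, areas and connectivity unchanged). So its area = 149.08 mm². Layer 29 (z = 9.28): the r=9.5 sphere contributes a regular 24-gon of circumradius √(9.5²−0.22²) = 9.497 (area = (24/2)·9.497²·sin(360°/24) = 280.15 mm²); (rotated 70° about Z; rotation is an isometry so areas/perimeters/island counts are preserved). So its area = 280.15 mm². Layer 29 is larger (280.15 vs 149.08 mm²).

layer 29 (z = 9.28 mm)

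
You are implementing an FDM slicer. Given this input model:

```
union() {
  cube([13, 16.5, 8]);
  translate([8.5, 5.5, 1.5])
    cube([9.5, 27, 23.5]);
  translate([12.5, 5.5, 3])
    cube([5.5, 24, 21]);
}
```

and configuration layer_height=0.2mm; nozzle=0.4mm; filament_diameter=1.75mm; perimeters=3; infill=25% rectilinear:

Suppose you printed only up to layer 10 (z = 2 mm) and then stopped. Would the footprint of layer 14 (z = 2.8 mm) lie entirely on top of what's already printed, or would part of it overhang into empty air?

Compare the two slices. At z = 2: the 13×16.5 cube contributes its full rectangle (area 214.50 mm²); the cube at (8.5, 5.5) (footprint 9.5×27) is included at this height (area 256.50 mm²); the cube at (12.5, 5.5) is not intersected at this z (z outside [3, 24]); Combining (union): the regions partially overlap — summed areas 471.00 mm² minus the doubly-counted overlap 49.50 mm² gives 421.50 mm² — area = 421.50 mm². At z = 2.8: the cube (footprint 13×16.5) is included at this height (area 214.50 mm²); the 9.5×27 cube at (8.5, 5.5) contributes its full rectangle (area 256.50 mm²); the cube at (12.5, 5.5) is not intersected at this z (z outside [3, 24]); Merging all regions: the regions partially overlap — summed areas 471.00 mm² minus the doubly-counted overlap 49.50 mm² gives 421.50 mm² — area = 421.50 mm². Checking containment: the cross-section at z = 2.8 is a subset of the cross-section at z = 2.

entirely on top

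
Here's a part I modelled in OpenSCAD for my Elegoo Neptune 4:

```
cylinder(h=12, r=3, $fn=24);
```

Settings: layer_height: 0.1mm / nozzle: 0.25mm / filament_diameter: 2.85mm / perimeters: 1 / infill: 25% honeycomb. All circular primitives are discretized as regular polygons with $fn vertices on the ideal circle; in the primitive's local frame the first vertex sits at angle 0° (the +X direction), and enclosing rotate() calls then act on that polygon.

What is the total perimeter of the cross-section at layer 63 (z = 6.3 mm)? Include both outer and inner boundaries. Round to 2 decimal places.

18.80 mm

At z = 6.3 mm: the cylinder: section is a regular 24-gon, circumradius r=3 (perimeter = 2·24·3.000·sin(180°/24) = 18.80 mm). Overall, the cross-section is a single solid region. Total boundary length (outer) = 18.80 mm.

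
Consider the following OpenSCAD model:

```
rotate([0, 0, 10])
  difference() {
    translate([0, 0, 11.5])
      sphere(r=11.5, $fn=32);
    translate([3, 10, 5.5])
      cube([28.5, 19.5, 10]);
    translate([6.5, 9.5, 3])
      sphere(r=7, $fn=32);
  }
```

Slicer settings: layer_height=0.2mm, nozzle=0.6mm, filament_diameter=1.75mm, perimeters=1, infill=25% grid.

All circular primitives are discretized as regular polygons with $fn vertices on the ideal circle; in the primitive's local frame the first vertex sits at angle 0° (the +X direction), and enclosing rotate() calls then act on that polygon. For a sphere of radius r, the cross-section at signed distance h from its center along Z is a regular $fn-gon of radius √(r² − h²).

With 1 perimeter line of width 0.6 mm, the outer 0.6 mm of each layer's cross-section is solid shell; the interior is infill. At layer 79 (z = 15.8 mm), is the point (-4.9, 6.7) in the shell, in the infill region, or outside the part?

At z = 15.8 mm: the r=11.5 sphere slices to a regular 32-gon of circumradius 10.666 (√(r²−h²) with h=4.3 from center); the cube at (3, 10) is not intersected at this z (z outside [5.5, 15.5]); the sphere at (6.5, 9.5) is not intersected at this z (|z−center|=12.800 > r=7); Taking the first minus the rest: none of the subtracted shapes is present at this height, so the r=11.5 sphere is unchanged — 1 connected region; (rotated 10° about Z; rotation is an isometry so areas/perimeters/island counts are preserved). Overall, the cross-section is a single solid region. Undo the 10° rotation: the query point maps to (-3.662, 7.449) in the un-rotated model frame. The nearest boundary edge runs (-4.08, 9.85)→(-5.93, 8.87); distance from the point to it = 2.32 mm. The point is inside the cross-section and 2.32 mm from the nearest boundary — more than the 0.6 mm shell width (1 × 0.6), so it's in the infill interior.

infill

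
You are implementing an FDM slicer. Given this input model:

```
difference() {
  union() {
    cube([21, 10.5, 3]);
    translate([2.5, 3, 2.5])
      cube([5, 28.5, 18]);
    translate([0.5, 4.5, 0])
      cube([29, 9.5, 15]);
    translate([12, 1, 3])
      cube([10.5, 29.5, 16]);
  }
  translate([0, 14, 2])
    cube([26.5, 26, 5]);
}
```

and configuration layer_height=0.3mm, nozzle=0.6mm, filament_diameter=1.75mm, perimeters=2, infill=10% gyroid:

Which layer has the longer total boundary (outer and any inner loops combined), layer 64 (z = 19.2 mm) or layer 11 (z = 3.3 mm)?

layer 11 (z = 3.3 mm)

Layer 64 (z = 19.2): the cube is absent (z outside [0, 3]); the cube at (2.5, 3) is present — its section is the full 5×28.5 rectangle (perimeter 67.00 mm); the cube at (0.5, 4.5) is absent (z outside [0, 15]); the cube at (12, 1) does not reach this height (z outside [3, 19]); Combining (union): only the 5×28.5 cube at (2.5, 3) is present, so the union is just that shape — boundary = 67.00 mm; the cube at (0, 14) is not intersected at this z (z outside [2, 7]); Taking the first minus the rest: none of the subtracted shapes is present at this height, so the result so far is unchanged — boundary = 67.00 mm. So its perimeter = 67.00 mm. Layer 11 (z = 3.3): the cube is not intersected at this z (z outside [0, 3]); the cube at (2.5, 3) (footprint 5×28.5) is included at this height (perimeter 67.00 mm); the 29×9.5 cube at (0.5, 4.5) contributes its full rectangle (perimeter 77.00 mm); the cube at (12, 1) (footprint 10.5×29.5) is included at this height (perimeter 80.00 mm); Taking the union: the regions partially overlap (shared area 147.25 mm²), so the edge portions inside another operand are dropped and the merged outline is re-measured after clipping — boundary = 155.00 mm; the 26.5×26 cube at (0, 14) contributes its full rectangle (perimeter 105.00 mm); Taking the first minus the rest: starting from that combined region, the 26.5×26 cube at (0, 14) partially overlaps it — only the 260.75 mm² overlap (of its 689.00 mm²) is removed, clipping the outline — boundary = 87.00 mm. So its perimeter = 87.00 mm. Layer 11 is larger (87.00 vs 67.00 mm).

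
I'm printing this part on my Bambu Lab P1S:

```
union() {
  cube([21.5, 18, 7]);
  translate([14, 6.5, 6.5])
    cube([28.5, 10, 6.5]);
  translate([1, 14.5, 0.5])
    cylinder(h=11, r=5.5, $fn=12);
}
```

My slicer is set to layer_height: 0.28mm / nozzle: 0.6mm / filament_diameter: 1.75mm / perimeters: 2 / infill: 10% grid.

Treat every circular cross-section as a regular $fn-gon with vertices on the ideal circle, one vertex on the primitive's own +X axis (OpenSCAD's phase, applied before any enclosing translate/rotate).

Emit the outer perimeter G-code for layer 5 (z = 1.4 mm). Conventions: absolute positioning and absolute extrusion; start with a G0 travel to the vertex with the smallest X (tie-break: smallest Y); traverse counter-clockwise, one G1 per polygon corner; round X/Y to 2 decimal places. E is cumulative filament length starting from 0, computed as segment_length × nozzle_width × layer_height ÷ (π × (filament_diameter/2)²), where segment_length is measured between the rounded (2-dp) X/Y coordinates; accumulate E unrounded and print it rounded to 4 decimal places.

G0 X-4.50 Y14.50 Z1.40
G1 X-3.76 Y11.75 E0.1989
G1 X-1.75 Y9.74 E0.3975
G1 X0.00 Y9.27 E0.5240
G1 X0.00 Y0.00 E1.1715
G1 X21.50 Y0.00 E2.6732
G1 X21.50 Y18.00 E3.9304
G1 X5.01 Y18.00 E5.0822
G1 X3.75 Y19.26 E5.2066
G1 X1.00 Y20.00 E5.4056
G1 X-1.75 Y19.26 E5.6045
G1 X-3.76 Y17.25 E5.8030
G1 X-4.50 Y14.50 E6.0019

At z = 1.4 mm: the cube (footprint 21.5×18) is included at this height; the cube at (14, 6.5) does not reach this height (z outside [6.5, 13]); the cylinder at (1, 14.5): section is a regular 12-gon, circumradius r=5.5; Taking the union: the regions partially overlap (shared area 48.96 mm²), so overlapping operands fuse into one piece — 1 connected region. The outline is a single polygon with 12 vertices. Extrusion per mm of travel: 0.6 × 0.28 / (π × 0.875²) = 0.069846. Accumulating E over each segment gives final E = 6.0019.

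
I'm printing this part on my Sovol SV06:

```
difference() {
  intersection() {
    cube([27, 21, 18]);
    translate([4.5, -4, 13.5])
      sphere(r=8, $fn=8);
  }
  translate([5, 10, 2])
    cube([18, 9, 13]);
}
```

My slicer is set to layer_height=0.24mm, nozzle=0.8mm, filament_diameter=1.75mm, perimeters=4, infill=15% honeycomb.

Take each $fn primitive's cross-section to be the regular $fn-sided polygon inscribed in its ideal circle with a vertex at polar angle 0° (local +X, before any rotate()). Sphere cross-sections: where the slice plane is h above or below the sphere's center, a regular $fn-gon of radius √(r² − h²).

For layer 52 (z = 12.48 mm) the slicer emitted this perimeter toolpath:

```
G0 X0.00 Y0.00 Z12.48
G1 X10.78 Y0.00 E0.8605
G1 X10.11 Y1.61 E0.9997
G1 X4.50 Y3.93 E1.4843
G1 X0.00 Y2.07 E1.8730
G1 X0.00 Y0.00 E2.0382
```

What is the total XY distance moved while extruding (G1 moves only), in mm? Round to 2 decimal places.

25.53 mm

Sum the Euclidean lengths of each G1 segment: total = 25.53 mm.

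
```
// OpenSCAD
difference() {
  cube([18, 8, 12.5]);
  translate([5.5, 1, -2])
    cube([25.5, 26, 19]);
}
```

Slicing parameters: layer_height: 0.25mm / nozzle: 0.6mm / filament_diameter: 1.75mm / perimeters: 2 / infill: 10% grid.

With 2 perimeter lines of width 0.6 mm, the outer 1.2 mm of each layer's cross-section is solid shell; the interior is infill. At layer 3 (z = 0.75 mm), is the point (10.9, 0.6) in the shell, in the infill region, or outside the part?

shell

At z = 0.75 mm: the cube is present — its section is the full 18×8 rectangle; the 25.5×26 cube at (5.5, 1) contributes its full rectangle; After the difference (first − rest): starting from the 18×8 cube, the 25.5×26 cube at (5.5, 1) partially overlaps it — only the 87.50 mm² overlap (of its 663.00 mm²) is removed, clipping the outline — 1 connected region. Overall, the cross-section is a single solid region. The nearest boundary edge runs (5.50, 1.00)→(18.00, 1.00); distance from the point to it = 0.40 mm. The point is inside the cross-section, 0.40 mm from the nearest boundary — within the 1.2 mm shell band (2 × 0.6).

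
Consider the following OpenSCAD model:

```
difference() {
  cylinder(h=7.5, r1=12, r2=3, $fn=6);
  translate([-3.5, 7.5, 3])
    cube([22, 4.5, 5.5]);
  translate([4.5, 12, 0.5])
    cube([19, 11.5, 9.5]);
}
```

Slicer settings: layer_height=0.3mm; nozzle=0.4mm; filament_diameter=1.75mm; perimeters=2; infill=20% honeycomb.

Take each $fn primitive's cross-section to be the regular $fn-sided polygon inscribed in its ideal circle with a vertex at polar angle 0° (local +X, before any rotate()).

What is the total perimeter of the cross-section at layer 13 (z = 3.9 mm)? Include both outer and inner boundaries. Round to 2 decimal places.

43.92 mm

At z = 3.9 mm: the cone contributes a regular 6-gon of circumradius 7.320 (interpolated between r1=12 and r2=3 at t=0.520) (perimeter = 2·6·7.320·sin(180°/6) = 43.92 mm); the cube at (-3.5, 7.5) (footprint 22×4.5) is included at this height (perimeter 53.00 mm); the cube at (4.5, 12) is present — its section is the full 19×11.5 rectangle (perimeter 61.00 mm); After the difference (first − rest): starting from the cone, the 22×4.5 cube at (-3.5, 7.5) misses the remaining region (no effect); the 19×11.5 cube at (4.5, 12) misses the remaining region (no effect) — boundary = 43.92 mm. Overall, the cross-section is a single solid region. Total boundary length (outer) = 43.92 mm.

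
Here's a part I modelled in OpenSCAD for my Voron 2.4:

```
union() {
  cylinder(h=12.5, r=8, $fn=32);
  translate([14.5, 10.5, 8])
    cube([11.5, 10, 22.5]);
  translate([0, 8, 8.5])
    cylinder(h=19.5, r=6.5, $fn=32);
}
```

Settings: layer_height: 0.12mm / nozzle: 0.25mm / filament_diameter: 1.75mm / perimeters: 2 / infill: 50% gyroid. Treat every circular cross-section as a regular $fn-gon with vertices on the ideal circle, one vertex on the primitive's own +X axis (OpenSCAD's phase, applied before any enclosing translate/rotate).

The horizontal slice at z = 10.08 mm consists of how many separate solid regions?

At z = 10.08 mm: the r=8 cylinder contributes a regular 32-gon of circumradius 8; the 11.5×10 cube at (14.5, 10.5) contributes its full rectangle; the r=6.5 cylinder at (0, 8) gives a regular 32-gon of circumradius 6.5 (constant along its height); Taking the union: the regions partially overlap (shared area 54.07 mm²), so overlapping operands fuse into one piece — 2 connected regions. The result has 2 disconnected regions.

2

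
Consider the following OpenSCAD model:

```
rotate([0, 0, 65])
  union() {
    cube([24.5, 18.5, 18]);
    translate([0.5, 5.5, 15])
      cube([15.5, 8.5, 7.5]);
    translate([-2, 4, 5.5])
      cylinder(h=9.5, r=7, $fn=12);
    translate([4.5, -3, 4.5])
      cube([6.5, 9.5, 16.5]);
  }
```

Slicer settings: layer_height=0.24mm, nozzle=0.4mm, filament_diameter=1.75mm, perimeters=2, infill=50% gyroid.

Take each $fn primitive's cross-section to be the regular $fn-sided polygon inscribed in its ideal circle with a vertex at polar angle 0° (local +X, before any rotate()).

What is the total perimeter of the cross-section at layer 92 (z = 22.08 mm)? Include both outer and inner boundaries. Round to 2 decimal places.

At z = 22.08 mm: the cube is not intersected at this z (z outside [0, 18]); the 15.5×8.5 cube at (0.5, 5.5) contributes its full rectangle (perimeter 48.00 mm); the cylinder at (-2, 4) is not intersected at this z (z outside [5.5, 15]); the cube at (4.5, -3) is not intersected at this z (z outside [4.5, 21]); Merging all regions: only the 15.5×8.5 cube at (0.5, 5.5) is present, so the union is just that shape — boundary = 48.00 mm; (whole slice rotated 65° about Z — lengths, areas and connectivity unchanged). Overall, the cross-section is a single solid region. Total boundary length (outer) = 48.00 mm.

48.00 mm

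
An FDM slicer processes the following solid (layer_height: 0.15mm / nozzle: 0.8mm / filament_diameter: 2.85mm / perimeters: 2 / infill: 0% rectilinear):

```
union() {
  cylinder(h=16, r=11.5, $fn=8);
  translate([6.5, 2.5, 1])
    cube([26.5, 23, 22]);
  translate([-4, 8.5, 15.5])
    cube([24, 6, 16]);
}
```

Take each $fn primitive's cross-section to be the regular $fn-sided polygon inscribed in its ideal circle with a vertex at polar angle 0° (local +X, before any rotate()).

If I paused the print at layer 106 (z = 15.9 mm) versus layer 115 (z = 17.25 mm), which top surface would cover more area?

Layer 106 (z = 15.9): the r=11.5 cylinder gives a regular 8-gon of circumradius 11.5 (constant along its height) (area = (8/2)·11.500²·sin(360°/8) = 374.06 mm²); the 26.5×23 cube at (6.5, 2.5) contributes its full rectangle (area 609.50 mm²); the 24×6 cube at (-4, 8.5) contributes its full rectangle (area 144.00 mm²); Taking the union: the regions partially overlap — summed areas 1127.56 mm² minus the doubly-counted overlap 116.75 mm² gives 1010.81 mm² — area = 1010.81 mm². So its area = 1010.81 mm². Layer 115 (z = 17.25): the cylinder does not reach this height (z outside [0, 16]); the 26.5×23 cube at (6.5, 2.5) contributes its full rectangle (area 609.50 mm²); the cube at (-4, 8.5) is present — its section is the full 24×6 rectangle (area 144.00 mm²); Combining (union): the regions partially overlap — summed areas 753.50 mm² minus the doubly-counted overlap 81.00 mm² gives 672.50 mm² — area = 672.50 mm². So its area = 672.50 mm². Layer 106 is larger (1010.81 vs 672.50 mm²).

layer 106 (z = 15.9 mm)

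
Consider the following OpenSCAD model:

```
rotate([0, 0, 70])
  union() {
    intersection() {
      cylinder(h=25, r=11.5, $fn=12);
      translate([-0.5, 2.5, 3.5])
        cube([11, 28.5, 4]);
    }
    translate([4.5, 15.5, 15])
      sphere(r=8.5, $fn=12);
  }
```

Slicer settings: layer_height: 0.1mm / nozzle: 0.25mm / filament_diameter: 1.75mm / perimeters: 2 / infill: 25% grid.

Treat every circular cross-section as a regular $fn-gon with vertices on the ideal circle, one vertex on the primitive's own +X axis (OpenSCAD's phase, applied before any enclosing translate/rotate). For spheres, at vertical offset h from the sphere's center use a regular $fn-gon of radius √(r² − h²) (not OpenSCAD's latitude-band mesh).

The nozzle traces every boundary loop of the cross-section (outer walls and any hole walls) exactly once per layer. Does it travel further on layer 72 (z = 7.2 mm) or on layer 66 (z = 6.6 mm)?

Layer 72 (z = 7.2): the r=11.5 cylinder gives a regular 12-gon of circumradius 11.5 (constant along its height) (perimeter = 2·12·11.500·sin(180°/12) = 71.43 mm); the cube at (-0.5, 2.5) (footprint 11×28.5) is included at this height (perimeter 79.00 mm); Keeping only the common overlap: the 11×28.5 cube at (-0.5, 2.5) partially overlaps the r=11.5 cylinder; clipping to the common part keeps 75.54 mm² — boundary = 35.61 mm; the sphere at (4.5, 15.5): section is a regular 12-gon, circumradius = √(r²−h²) = √(8.5²−7.8²) = 3.378 (perimeter = 2·12·3.378·sin(180°/12) = 20.98 mm); Merging all regions: the 2 present regions are separate (no shared area or edge), so areas and boundary lengths simply add and each stays a separate island — boundary = 56.59 mm; (whole slice rotated 70° about Z — lengths, areas and connectivity unchanged). So its perimeter = 56.59 mm. Layer 66 (z = 6.6): the r=11.5 cylinder gives a regular 12-gon of circumradius 11.5 (constant along its height) (perimeter = 2·12·11.500·sin(180°/12) = 71.43 mm); the cube at (-0.5, 2.5) (footprint 11×28.5) is included at this height (perimeter 79.00 mm); After intersecting: the 11×28.5 cube at (-0.5, 2.5) partially overlaps the r=11.5 cylinder; clipping to the common part keeps 75.54 mm² — boundary = 35.61 mm; the sphere at (4.5, 15.5): section is a regular 12-gon, circumradius = √(r²−h²) = √(8.5²−8.4²) = 1.300 (perimeter = 2·12·1.300·sin(180°/12) = 8.08 mm); Combining (union): the 2 present regions are separate (no shared area or edge), so areas and boundary lengths simply add and each stays a separate island — boundary = 43.69 mm; (rotated 70° about Z; rotation is an isometry so areas/perimeters/island counts are preserved). So its perimeter = 43.69 mm. Layer 72 is larger (56.59 vs 43.69 mm).

layer 72 (z = 7.2 mm)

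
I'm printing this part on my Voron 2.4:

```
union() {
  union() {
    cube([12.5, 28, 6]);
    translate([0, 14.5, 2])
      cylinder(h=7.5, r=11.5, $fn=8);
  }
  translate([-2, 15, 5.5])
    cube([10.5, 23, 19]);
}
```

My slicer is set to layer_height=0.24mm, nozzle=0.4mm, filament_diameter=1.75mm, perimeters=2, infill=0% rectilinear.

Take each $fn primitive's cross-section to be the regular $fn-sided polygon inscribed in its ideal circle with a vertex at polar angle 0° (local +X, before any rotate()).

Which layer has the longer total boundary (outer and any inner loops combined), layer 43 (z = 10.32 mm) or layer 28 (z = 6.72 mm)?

Layer 43 (z = 10.32): the cube does not reach this height (z outside [0, 6]); the cylinder at (0, 14.5) is absent (z outside [2, 9.5]); Merging all regions: nothing is present at this height; the cube at (-2, 15) is present — its section is the full 10.5×23 rectangle (perimeter 67.00 mm); Taking the union: only the 10.5×23 cube at (-2, 15) is present, so the union is just that shape — boundary = 67.00 mm. So its perimeter = 67.00 mm. Layer 28 (z = 6.72): the cube is absent (z outside [0, 6]); the r=11.5 cylinder at (0, 14.5) gives a regular 8-gon of circumradius 11.5 (constant along its height) (perimeter = 2·8·11.500·sin(180°/8) = 70.41 mm); Combining (union): only the r=11.5 cylinder at (0, 14.5) is present, so the union is just that shape — boundary = 70.41 mm; the cube at (-2, 15) (footprint 10.5×23) is included at this height (perimeter 67.00 mm); Merging all regions: the regions partially overlap (shared area 99.57 mm²), so the edge portions inside another operand are dropped and the merged outline is re-measured after clipping — boundary = 98.07 mm. So its perimeter = 98.07 mm. Layer 28 is larger (98.07 vs 67.00 mm).

layer 28 (z = 6.72 mm)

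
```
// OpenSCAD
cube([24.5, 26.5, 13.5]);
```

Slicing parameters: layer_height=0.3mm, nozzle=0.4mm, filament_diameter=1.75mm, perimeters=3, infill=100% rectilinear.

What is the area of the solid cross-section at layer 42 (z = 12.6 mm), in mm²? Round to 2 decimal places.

At z = 12.6 mm: the 24.5×26.5 cube contributes its full rectangle (area 649.25 mm²). Overall, the cross-section is a single solid region. Net area = 649.25 mm².

649.25 mm²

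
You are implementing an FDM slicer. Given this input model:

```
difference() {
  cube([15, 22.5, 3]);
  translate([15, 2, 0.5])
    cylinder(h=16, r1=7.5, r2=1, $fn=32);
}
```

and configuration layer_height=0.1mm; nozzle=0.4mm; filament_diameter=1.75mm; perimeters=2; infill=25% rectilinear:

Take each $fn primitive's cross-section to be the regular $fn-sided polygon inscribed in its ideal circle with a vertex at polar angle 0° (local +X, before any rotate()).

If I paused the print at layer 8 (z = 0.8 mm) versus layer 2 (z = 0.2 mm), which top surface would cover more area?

Layer 8 (z = 0.8): the cube (footprint 15×22.5) is included at this height (area 337.50 mm²); the cone at (15, 2): at t=0.019 of its height the radius interpolates to r₁+(r₂−r₁)t = 7.378, giving a regular 32-gon of that circumradius (area = (32/2)·7.378²·sin(360°/32) = 169.92 mm²); Subtracting the remaining from the first: starting from the 15×22.5 cube (337.50 mm²), the cone at (15, 2) partially overlaps it — only the 57.01 mm² overlap (of its 169.92 mm²) is removed, clipping the outline — area = 280.49 mm². So its area = 280.49 mm². Layer 2 (z = 0.2): the cube (footprint 15×22.5) is included at this height (area 337.50 mm²); the cone at (15, 2) is not intersected at this z (z outside [0.5, 16.5]); Taking the first minus the rest: none of the subtracted shapes is present at this height, so the 15×22.5 cube is unchanged — area = 337.50 mm². So its area = 337.50 mm². Layer 2 is larger (337.50 vs 280.49 mm²).

layer 2 (z = 0.2 mm)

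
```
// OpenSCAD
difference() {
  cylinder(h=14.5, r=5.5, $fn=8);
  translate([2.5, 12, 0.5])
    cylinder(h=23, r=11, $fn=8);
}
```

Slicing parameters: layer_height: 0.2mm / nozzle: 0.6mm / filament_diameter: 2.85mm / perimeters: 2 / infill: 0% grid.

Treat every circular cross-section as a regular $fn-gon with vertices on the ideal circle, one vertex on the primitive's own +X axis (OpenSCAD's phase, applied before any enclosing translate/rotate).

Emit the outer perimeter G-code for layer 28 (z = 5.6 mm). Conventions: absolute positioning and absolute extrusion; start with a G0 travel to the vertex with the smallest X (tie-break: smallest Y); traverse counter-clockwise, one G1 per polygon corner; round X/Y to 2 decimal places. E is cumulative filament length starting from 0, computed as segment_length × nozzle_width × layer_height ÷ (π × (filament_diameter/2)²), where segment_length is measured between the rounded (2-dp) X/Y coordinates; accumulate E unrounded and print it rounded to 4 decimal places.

G0 X-5.50 Y0.00 Z5.60
G1 X-3.89 Y-3.89 E0.0792
G1 X0.00 Y-5.50 E0.1584
G1 X3.89 Y-3.89 E0.2376
G1 X5.50 Y0.00 E0.3168
G1 X4.71 Y1.91 E0.3557
G1 X2.50 Y1.00 E0.4006
G1 X-3.97 Y3.68 E0.5323
G1 X-5.50 Y0.00 E0.6073

At z = 5.6 mm: the r=5.5 cylinder contributes a regular 8-gon of circumradius 5.5; the r=11 cylinder at (2.5, 12) contributes a regular 8-gon of circumradius 11; Taking the first minus the rest: starting from the r=5.5 cylinder, the r=11 cylinder at (2.5, 12) partially overlaps it — only the 20.84 mm² overlap (of its 342.24 mm²) is removed, clipping the outline — 1 connected region. The outline is a single polygon with 8 vertices. Extrusion per mm of travel: 0.6 × 0.2 / (π × 1.425²) = 0.018811. Accumulating E over each segment gives final E = 0.6073.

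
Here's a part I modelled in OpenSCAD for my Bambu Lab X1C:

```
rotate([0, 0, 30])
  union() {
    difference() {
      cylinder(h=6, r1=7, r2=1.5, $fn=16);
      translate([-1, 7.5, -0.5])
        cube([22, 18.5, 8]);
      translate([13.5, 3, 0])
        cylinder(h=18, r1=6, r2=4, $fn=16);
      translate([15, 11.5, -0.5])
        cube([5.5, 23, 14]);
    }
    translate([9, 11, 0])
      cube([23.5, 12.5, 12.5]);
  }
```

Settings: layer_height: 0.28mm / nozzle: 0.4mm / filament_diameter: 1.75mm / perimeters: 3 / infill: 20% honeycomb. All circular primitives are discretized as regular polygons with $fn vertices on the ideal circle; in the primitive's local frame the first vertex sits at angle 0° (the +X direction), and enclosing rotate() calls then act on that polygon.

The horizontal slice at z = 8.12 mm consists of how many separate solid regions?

At z = 8.12 mm: the cone is absent (z outside [0, 6]); the cube at (-1, 7.5) is absent (z outside [-0.5, 7.5]); the cone at (13.5, 3) (r1=6→r2=4) has section circumradius 5.098 here — a regular 16-gon; the cube at (15, 11.5) (footprint 5.5×23) is included at this height; Subtracting the remaining from the first: the first operand is absent here, so nothing remains; the 23.5×12.5 cube at (9, 11) contributes its full rectangle; Taking the union: only the 23.5×12.5 cube at (9, 11) is present, so the union is just that shape — 1 connected region; (whole slice rotated 30° about Z — lengths, areas and connectivity unchanged). The result has 1 disconnected region.

1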